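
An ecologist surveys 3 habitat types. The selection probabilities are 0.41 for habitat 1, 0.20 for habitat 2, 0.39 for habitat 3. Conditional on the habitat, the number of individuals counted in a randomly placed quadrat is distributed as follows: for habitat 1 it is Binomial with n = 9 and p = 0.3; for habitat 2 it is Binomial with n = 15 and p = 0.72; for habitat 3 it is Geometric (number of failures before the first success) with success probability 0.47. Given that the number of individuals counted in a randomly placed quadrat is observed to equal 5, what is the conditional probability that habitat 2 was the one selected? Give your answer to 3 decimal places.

0.009

Likelihoods P(X=5 | ·): 1: 0.0735138; 2: 0.00172107; 3: 0.0196552.
Posterior ∝ prior × likelihood. Numerator for 2: 0.2·0.00172107 = 0.000344214.
Normalizing constant: 0.41·0.0735138 + 0.2·0.00172107 + 0.39·0.0196552 = 0.0381504.
P(2 | observation) = 0.000344214 / 0.0381504 = 0.00902254.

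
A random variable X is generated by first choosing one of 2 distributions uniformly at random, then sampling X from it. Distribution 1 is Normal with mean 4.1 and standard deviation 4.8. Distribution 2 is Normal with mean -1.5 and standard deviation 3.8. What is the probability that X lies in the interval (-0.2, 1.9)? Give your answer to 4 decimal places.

Conditional on each component, P(-0.2 < X < 1.9): 1: 0.138186; 2: 0.180672.
By total probability, P(-0.2 < X < 1.9) = 0.5·0.138186 + 0.5·0.180672 = 0.159429.

0.1594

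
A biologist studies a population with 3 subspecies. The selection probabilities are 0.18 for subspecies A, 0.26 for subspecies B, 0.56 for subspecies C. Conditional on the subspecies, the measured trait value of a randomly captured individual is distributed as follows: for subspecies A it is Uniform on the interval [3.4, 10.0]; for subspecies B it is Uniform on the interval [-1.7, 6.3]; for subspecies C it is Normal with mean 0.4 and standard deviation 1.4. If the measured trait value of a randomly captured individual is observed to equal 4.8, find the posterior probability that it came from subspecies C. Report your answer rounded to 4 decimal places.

0.0188

Likelihoods f(4.8 | ·): A: 0.151515; B: 0.125; C: 0.00204126.
Posterior ∝ prior × likelihood. Numerator for C: 0.56·0.00204126 = 0.00114311.
Normalizing constant: 0.18·0.151515 + 0.26·0.125 + 0.56·0.00204126 = 0.0609158.
P(C | observation) = 0.00114311 / 0.0609158 = 0.0187654.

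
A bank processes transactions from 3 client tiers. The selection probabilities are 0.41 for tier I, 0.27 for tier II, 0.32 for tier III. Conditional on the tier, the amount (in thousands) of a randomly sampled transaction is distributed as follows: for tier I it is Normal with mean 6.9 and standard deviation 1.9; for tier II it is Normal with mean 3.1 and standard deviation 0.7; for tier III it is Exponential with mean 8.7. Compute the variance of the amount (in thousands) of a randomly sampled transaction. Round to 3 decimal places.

Per component, I: μ=6.9, E[X²]=51.22; II: μ=3.1, E[X²]=10.1; III: μ=8.7, E[X²]=151.38.
E[X] = 0.41·6.9 + 0.27·3.1 + 0.32·8.7 = 6.45.
E[X²] = 0.41·51.22 + 0.27·10.1 + 0.32·151.38 = 72.1688.
Var(X) = E[X²] − (E[X])² = 72.1688 − 41.6025 = 30.5663.

30.566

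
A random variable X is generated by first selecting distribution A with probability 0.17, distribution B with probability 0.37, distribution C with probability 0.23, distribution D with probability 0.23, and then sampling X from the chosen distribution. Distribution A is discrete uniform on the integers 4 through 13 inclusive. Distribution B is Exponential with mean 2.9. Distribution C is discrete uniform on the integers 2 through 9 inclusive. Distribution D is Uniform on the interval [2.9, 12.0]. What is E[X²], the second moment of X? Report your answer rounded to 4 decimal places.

For each component E[X²] = Var + (mean)², giving A: 80.5; B: 16.82; C: 35.5; D: 62.4033.
Overall E[X²] = 0.17·80.5 + 0.37·16.82 + 0.23·35.5 + 0.23·62.4033 = 42.4262.

42.4262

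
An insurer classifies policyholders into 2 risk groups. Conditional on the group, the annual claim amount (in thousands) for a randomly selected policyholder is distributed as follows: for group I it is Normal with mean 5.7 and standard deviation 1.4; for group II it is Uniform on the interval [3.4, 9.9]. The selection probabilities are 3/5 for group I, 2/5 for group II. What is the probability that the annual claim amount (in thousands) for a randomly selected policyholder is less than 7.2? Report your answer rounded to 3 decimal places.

Conditional on each group, P(X < 7.2): I: 0.858012; II: 0.584615.
By total probability, P(X < 7.2) = 0.6·0.858012 + 0.4·0.584615 = 0.748653.

0.749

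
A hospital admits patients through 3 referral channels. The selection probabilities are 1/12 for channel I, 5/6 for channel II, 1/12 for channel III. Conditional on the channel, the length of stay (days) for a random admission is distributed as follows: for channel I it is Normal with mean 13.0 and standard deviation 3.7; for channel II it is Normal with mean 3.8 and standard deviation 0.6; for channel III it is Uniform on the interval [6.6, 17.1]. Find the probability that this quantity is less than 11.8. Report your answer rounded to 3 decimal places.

Conditional on each channel, P(X < 11.8): I: 0.372846; II: 1; III: 0.495238.
By total probability, P(X < 11.8) = 0.0833333·0.372846 + 0.833333·1 + 0.0833333·0.495238 = 0.905674.

0.906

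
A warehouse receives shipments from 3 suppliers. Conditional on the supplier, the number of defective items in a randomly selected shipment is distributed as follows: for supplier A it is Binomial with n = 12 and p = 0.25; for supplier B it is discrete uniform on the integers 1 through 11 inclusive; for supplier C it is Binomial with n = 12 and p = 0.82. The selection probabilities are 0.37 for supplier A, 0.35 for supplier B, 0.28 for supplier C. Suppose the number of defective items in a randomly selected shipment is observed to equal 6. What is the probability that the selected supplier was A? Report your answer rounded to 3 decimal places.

Likelihoods P(X=6 | ·): A: 0.0401495; B: 0.0909091; C: 0.00955411.
Posterior ∝ prior × likelihood. Numerator for A: 0.37·0.0401495 = 0.0148553.
Normalizing constant: 0.37·0.0401495 + 0.35·0.0909091 + 0.28·0.00955411 = 0.0493486.
P(A | observation) = 0.0148553 / 0.0493486 = 0.301028.

0.301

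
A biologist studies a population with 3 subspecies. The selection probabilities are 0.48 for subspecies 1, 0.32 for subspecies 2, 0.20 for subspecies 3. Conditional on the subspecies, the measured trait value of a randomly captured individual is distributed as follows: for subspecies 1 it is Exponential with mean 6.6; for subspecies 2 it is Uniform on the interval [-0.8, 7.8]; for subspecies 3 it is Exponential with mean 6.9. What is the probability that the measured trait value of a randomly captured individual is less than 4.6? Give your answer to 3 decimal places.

Conditional on each subspecies, P(X < 4.6): 1: 0.501908; 2: 0.627907; 3: 0.486583.
By total probability, P(X < 4.6) = 0.48·0.501908 + 0.32·0.627907 + 0.2·0.486583 = 0.539162.

0.539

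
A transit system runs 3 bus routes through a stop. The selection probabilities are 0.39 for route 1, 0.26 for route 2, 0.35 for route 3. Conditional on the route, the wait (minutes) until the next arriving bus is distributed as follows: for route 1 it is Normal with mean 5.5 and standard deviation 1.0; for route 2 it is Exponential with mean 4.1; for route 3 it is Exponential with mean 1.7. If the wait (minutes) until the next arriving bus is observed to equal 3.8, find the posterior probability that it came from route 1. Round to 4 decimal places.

0.4377

Likelihoods f(3.8 | ·): 1: 0.0940491; 2: 0.0965382; 3: 0.062918.
Posterior ∝ prior × likelihood. Numerator for 1: 0.39·0.0940491 = 0.0366791.
Normalizing constant: 0.39·0.0940491 + 0.26·0.0965382 + 0.35·0.062918 = 0.0838004.
P(1 | observation) = 0.0366791 / 0.0838004 = 0.437697.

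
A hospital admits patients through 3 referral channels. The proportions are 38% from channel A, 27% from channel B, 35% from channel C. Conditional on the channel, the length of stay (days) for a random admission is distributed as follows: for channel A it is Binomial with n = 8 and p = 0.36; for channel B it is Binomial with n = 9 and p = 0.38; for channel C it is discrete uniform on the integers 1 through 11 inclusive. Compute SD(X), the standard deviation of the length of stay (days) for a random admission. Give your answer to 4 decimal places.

2.5936

Per component, A: μ=2.88, E[X²]=10.1376; B: μ=3.42, E[X²]=13.8168; C: μ=6, E[X²]=46.
E[X] = 0.38·2.88 + 0.27·3.42 + 0.35·6 = 4.1178.
E[X²] = 0.38·10.1376 + 0.27·13.8168 + 0.35·46 = 23.6828.
Var(X) = E[X²] − (E[X])² = 23.6828 − 16.9563 = 6.72655.
SD(X) = √6.72655 = 2.59356.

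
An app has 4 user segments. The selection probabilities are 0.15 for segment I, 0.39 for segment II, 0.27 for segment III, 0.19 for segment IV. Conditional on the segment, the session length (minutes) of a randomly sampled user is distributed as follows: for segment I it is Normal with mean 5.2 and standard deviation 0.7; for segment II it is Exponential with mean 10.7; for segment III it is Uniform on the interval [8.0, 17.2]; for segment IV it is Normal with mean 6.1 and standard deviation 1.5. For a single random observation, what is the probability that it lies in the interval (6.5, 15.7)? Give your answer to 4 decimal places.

Conditional on each segment, P(6.5 < X < 15.7): I: 0.0316454; II: 0.314174; III: 0.836957; IV: 0.394863.
By total probability, P(6.5 < X < 15.7) = 0.15·0.0316454 + 0.39·0.314174 + 0.27·0.836957 + 0.19·0.394863 = 0.428277.

0.4283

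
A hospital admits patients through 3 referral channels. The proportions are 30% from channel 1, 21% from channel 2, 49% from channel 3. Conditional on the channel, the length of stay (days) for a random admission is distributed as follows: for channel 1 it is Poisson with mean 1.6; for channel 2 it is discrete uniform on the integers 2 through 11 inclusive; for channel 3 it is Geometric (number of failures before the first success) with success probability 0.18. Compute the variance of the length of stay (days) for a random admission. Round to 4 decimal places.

Per component, 1: μ=1.6, E[X²]=4.16; 2: μ=6.5, E[X²]=50.5; 3: μ=4.55556, E[X²]=46.0617.
E[X] = 0.3·1.6 + 0.21·6.5 + 0.49·4.55556 = 4.07722.
E[X²] = 0.3·4.16 + 0.21·50.5 + 0.49·46.0617 = 34.4232.
Var(X) = E[X²] − (E[X])² = 34.4232 − 16.6237 = 17.7995.

17.7995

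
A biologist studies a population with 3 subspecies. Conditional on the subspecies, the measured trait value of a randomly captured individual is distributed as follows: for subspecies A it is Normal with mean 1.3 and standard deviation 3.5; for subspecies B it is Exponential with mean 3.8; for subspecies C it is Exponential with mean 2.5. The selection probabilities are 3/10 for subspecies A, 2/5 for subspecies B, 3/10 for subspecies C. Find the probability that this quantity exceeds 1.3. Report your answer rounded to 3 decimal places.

0.612

Conditional on each subspecies, P(X > 1.3): A: 0.5; B: 0.710273; C: 0.594521.
By total probability, P(X > 1.3) = 0.3·0.5 + 0.4·0.710273 + 0.3·0.594521 = 0.612466.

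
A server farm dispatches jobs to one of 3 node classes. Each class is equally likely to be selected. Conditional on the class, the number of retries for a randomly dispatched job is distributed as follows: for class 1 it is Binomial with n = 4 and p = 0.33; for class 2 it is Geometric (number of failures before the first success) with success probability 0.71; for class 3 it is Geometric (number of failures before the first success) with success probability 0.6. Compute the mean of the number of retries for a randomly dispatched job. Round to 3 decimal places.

0.798

Component means — 1: 1.32; 2: 0.408451; 3: 0.666667.
E[X] = 0.333333·1.32 + 0.333333·0.408451 + 0.333333·0.666667 = 0.798372.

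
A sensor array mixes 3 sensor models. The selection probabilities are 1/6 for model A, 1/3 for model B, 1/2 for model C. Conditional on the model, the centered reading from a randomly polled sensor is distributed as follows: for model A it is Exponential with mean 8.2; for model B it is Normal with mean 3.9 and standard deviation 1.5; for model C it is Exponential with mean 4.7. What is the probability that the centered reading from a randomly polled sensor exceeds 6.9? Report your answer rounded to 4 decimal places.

0.1946

Conditional on each model, P(X > 6.9): A: 0.431079; B: 0.0227501; C: 0.230366.
By total probability, P(X > 6.9) = 0.166667·0.431079 + 0.333333·0.0227501 + 0.5·0.230366 = 0.194613.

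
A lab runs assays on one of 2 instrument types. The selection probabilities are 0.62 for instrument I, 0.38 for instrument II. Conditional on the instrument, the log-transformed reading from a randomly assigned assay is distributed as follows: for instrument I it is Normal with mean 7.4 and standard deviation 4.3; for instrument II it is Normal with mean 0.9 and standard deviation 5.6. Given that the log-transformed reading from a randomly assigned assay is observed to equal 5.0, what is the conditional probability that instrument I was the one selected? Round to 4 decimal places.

0.7039

Likelihoods f(5.0 | ·): I: 0.0793955; II: 0.0544909.
Posterior ∝ prior × likelihood. Numerator for I: 0.62·0.0793955 = 0.0492252.
Normalizing constant: 0.62·0.0793955 + 0.38·0.0544909 = 0.0699318.
P(I | observation) = 0.0492252 / 0.0699318 = 0.703904.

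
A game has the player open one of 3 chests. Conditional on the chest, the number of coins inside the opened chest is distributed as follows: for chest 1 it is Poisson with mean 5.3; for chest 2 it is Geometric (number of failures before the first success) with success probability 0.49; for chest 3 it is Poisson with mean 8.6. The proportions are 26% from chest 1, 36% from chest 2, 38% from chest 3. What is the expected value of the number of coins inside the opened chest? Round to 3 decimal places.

Component means — 1: 5.3; 2: 1.04082; 3: 8.6.
E[X] = 0.26·5.3 + 0.36·1.04082 + 0.38·8.6 = 5.02069.

5.021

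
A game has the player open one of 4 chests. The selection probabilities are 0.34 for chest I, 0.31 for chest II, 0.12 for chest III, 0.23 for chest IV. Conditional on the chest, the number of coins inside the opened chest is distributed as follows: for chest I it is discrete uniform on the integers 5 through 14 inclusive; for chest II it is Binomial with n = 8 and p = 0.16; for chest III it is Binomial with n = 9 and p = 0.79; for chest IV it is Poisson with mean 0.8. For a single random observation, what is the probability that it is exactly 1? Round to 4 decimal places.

Conditional on each chest, P(X = 1): I: 0; II: 0.377716; III: 2.68921e-05; IV: 0.359463.
By total probability, P(X = 1) = 0.34·0 + 0.31·0.377716 + 0.12·2.68921e-05 + 0.23·0.359463 = 0.199772.

0.1998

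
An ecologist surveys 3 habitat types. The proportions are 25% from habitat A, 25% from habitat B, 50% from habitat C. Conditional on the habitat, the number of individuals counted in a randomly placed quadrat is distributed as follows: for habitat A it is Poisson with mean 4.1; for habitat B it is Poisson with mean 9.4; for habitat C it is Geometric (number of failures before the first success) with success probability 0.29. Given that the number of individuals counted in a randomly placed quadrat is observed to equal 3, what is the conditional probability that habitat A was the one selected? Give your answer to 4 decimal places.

0.4650

Likelihoods P(X=3 | ·): A: 0.190368; B: 0.0114515; C: 0.103794.
Posterior ∝ prior × likelihood. Numerator for A: 0.25·0.190368 = 0.0475919.
Normalizing constant: 0.25·0.190368 + 0.25·0.0114515 + 0.5·0.103794 = 0.102352.
P(A | observation) = 0.0475919 / 0.102352 = 0.464983.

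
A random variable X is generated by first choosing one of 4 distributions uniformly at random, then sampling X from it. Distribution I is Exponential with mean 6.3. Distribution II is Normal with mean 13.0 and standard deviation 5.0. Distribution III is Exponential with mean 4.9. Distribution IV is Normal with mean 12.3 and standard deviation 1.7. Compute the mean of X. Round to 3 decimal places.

9.125

Component means — I: 6.3; II: 13; III: 4.9; IV: 12.3.
E[X] = 0.25·6.3 + 0.25·13 + 0.25·4.9 + 0.25·12.3 = 9.125.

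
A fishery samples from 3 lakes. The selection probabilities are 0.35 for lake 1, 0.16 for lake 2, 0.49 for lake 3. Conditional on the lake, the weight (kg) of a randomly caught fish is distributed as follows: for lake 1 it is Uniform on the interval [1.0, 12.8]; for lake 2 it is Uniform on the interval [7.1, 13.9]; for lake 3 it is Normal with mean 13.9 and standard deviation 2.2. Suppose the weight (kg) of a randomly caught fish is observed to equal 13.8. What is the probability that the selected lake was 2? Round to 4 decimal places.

0.2095

Likelihoods f(13.8 | ·): 1: 0; 2: 0.147059; 3: 0.18115.
Posterior ∝ prior × likelihood. Numerator for 2: 0.16·0.147059 = 0.0235294.
Normalizing constant: 0.35·0 + 0.16·0.147059 + 0.49·0.18115 = 0.112293.
P(2 | observation) = 0.0235294 / 0.112293 = 0.209536.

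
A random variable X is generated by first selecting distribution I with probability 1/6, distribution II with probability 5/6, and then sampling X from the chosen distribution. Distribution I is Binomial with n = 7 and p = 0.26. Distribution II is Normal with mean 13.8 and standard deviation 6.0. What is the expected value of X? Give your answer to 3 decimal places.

11.803

Component means — I: 1.82; II: 13.8.
E[X] = 0.166667·1.82 + 0.833333·13.8 = 11.8033.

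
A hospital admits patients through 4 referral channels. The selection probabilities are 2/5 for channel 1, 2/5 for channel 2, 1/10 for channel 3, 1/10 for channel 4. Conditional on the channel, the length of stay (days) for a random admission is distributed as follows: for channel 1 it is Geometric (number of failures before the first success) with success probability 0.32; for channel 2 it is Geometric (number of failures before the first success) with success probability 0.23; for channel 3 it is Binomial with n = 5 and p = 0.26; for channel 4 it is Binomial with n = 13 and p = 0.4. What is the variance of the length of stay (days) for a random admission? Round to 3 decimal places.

9.989

Per component, 1: μ=2.125, E[X²]=11.1562; 2: μ=3.34783, E[X²]=25.7637; 3: μ=1.3, E[X²]=2.652; 4: μ=5.2, E[X²]=30.16.
E[X] = 0.4·2.125 + 0.4·3.34783 + 0.1·1.3 + 0.1·5.2 = 2.83913.
E[X²] = 0.4·11.1562 + 0.4·25.7637 + 0.1·2.652 + 0.1·30.16 = 18.0492.
Var(X) = E[X²] − (E[X])² = 18.0492 − 8.06066 = 9.98852.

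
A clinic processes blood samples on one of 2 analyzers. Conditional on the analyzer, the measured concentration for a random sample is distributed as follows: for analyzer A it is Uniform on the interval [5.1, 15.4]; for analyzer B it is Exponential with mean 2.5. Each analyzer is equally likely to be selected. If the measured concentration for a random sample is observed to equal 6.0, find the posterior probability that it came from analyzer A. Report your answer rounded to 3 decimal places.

0.728

Likelihoods f(6.0 | ·): A: 0.0970874; B: 0.0362872.
Posterior ∝ prior × likelihood. Numerator for A: 0.5·0.0970874 = 0.0485437.
Normalizing constant: 0.5·0.0970874 + 0.5·0.0362872 = 0.0666873.
P(A | observation) = 0.0485437 / 0.0666873 = 0.72793.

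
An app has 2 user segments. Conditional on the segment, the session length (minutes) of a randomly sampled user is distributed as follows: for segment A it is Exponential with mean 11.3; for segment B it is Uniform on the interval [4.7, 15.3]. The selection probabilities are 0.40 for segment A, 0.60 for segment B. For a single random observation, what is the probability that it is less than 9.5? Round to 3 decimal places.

Conditional on each segment, P(X < 9.5): A: 0.568595; B: 0.45283.
By total probability, P(X < 9.5) = 0.4·0.568595 + 0.6·0.45283 = 0.499136.

0.499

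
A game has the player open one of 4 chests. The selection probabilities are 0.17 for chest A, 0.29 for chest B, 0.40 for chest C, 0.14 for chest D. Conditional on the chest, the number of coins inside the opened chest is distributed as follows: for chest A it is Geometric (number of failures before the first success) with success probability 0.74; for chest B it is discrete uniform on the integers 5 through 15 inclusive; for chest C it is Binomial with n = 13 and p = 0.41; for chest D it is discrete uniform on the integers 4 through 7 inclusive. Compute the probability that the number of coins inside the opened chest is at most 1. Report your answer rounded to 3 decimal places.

0.163

Conditional on each chest, P(X ≤ 1): A: 0.9324; B: 0; C: 0.0105328; D: 0.
By total probability, P(X ≤ 1) = 0.17·0.9324 + 0.29·0 + 0.4·0.0105328 + 0.14·0 = 0.162721.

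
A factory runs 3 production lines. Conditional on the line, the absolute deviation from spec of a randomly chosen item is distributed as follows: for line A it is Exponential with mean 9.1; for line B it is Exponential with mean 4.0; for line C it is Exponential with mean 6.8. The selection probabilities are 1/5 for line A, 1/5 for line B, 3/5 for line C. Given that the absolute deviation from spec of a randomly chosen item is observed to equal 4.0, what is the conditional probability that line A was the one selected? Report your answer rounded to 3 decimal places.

Likelihoods f(4.0 | ·): A: 0.0708043; B: 0.0919699; C: 0.0816627.
Posterior ∝ prior × likelihood. Numerator for A: 0.2·0.0708043 = 0.0141609.
Normalizing constant: 0.2·0.0708043 + 0.2·0.0919699 + 0.6·0.0816627 = 0.0815525.
P(A | observation) = 0.0141609 / 0.0815525 = 0.173641.

0.174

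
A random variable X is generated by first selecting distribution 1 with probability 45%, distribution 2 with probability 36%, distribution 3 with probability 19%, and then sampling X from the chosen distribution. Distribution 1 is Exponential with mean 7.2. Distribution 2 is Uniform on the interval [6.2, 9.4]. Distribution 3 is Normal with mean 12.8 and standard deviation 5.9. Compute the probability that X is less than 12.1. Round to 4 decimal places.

Conditional on each component, P(X < 12.1): 1: 0.81373; 2: 1; 3: 0.452779.
By total probability, P(X < 12.1) = 0.45·0.81373 + 0.36·1 + 0.19·0.452779 = 0.812206.

0.8122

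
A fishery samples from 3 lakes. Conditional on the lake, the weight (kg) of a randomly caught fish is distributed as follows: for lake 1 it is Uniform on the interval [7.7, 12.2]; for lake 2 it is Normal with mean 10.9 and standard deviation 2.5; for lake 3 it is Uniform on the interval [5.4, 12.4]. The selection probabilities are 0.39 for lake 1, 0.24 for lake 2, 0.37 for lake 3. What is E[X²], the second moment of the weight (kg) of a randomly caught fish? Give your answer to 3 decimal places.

For each component E[X²] = Var + (mean)², giving 1: 100.69; 2: 125.06; 3: 83.2933.
Overall E[X²] = 0.39·100.69 + 0.24·125.06 + 0.37·83.2933 = 100.102.

100.102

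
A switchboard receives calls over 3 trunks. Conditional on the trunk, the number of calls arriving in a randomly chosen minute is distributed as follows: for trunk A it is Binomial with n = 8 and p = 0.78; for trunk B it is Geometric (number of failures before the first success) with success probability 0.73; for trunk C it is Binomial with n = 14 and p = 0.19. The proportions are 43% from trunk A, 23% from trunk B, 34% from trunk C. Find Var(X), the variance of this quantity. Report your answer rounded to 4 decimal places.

Per component, A: μ=6.24, E[X²]=40.3104; B: μ=0.369863, E[X²]=0.64346; C: μ=2.66, E[X²]=9.2302.
E[X] = 0.43·6.24 + 0.23·0.369863 + 0.34·2.66 = 3.67267.
E[X²] = 0.43·40.3104 + 0.23·0.64346 + 0.34·9.2302 = 20.6197.
Var(X) = E[X²] − (E[X])² = 20.6197 − 13.4885 = 7.13124.

7.1312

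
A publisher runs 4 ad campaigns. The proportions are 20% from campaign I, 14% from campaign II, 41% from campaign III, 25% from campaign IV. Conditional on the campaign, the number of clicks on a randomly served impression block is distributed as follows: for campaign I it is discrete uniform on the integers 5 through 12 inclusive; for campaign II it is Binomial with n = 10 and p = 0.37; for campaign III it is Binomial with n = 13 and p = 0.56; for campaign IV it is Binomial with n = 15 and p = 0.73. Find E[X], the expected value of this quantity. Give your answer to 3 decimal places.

7.940

Component means — I: 8.5; II: 3.7; III: 7.28; IV: 10.95.
E[X] = 0.2·8.5 + 0.14·3.7 + 0.41·7.28 + 0.25·10.95 = 7.9403.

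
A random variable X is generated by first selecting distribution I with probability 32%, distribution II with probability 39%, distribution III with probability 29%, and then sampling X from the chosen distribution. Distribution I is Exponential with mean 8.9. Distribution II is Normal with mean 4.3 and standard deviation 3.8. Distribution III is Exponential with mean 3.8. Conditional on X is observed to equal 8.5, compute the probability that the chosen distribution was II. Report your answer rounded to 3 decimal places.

0.503

Likelihoods f(8.5 | ·): I: 0.0432349; II: 0.0569978; III: 0.028104.
Posterior ∝ prior × likelihood. Numerator for II: 0.39·0.0569978 = 0.0222291.
Normalizing constant: 0.32·0.0432349 + 0.39·0.0569978 + 0.29·0.028104 = 0.0442145.
P(II | observation) = 0.0222291 / 0.0442145 = 0.502757.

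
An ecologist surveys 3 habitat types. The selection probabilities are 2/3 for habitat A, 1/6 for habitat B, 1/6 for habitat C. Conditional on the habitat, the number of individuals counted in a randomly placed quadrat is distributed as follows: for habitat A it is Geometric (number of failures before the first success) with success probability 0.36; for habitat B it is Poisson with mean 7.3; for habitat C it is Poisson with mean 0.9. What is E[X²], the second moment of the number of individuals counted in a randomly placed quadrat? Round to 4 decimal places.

15.7825

For each component E[X²] = Var + (mean)², giving A: 8.09877; B: 60.59; C: 1.71.
Overall E[X²] = 0.666667·8.09877 + 0.166667·60.59 + 0.166667·1.71 = 15.7825.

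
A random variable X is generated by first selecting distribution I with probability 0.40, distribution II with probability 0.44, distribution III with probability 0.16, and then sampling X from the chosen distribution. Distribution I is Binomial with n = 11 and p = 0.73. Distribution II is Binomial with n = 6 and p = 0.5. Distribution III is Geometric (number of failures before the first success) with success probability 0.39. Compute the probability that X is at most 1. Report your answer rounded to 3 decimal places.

0.149

Conditional on each component, P(X ≤ 1): I: 1.7089e-05; II: 0.109375; III: 0.6279.
By total probability, P(X ≤ 1) = 0.4·1.7089e-05 + 0.44·0.109375 + 0.16·0.6279 = 0.148596.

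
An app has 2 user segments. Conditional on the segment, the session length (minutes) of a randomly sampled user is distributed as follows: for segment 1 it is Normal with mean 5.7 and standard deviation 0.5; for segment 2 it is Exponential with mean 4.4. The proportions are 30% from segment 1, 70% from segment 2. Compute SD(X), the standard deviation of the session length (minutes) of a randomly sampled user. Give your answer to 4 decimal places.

3.7392

Per component, 1: μ=5.7, E[X²]=32.74; 2: μ=4.4, E[X²]=38.72.
E[X] = 0.3·5.7 + 0.7·4.4 = 4.79.
E[X²] = 0.3·32.74 + 0.7·38.72 = 36.926.
Var(X) = E[X²] − (E[X])² = 36.926 − 22.9441 = 13.9819.
SD(X) = √13.9819 = 3.73924.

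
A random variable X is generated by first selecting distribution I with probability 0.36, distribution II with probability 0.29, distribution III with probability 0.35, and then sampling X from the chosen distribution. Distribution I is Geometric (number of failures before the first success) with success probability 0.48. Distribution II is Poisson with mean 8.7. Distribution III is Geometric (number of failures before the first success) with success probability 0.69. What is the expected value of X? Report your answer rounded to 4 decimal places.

Component means — I: 1.08333; II: 8.7; III: 0.449275.
E[X] = 0.36·1.08333 + 0.29·8.7 + 0.35·0.449275 = 3.07025.

3.0702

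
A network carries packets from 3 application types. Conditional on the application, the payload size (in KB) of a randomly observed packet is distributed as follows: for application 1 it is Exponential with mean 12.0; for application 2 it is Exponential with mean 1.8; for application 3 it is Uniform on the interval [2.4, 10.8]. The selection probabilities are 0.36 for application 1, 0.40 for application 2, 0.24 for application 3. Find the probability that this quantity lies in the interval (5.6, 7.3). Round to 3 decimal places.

Conditional on each application, P(5.6 < X < 7.3): 1: 0.0828319; 2: 0.0272256; 3: 0.202381.
By total probability, P(5.6 < X < 7.3) = 0.36·0.0828319 + 0.4·0.0272256 + 0.24·0.202381 = 0.0892811.

0.089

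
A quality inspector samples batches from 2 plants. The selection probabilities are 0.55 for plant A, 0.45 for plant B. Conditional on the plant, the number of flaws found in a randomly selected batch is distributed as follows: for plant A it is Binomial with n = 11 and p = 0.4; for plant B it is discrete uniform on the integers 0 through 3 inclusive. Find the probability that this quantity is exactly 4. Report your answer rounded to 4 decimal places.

0.1301

Conditional on each plant, P(X = 4): A: 0.23649; B: 0.
By total probability, P(X = 4) = 0.55·0.23649 + 0.45·0 = 0.130069.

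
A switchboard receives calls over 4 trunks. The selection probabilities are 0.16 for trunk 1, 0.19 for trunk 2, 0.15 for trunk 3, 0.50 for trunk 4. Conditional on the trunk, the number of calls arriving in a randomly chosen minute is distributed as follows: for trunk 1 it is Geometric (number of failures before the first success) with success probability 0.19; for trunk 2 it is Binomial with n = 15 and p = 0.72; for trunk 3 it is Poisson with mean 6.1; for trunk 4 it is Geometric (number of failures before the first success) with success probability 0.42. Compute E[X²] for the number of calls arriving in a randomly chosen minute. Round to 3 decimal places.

For each component E[X²] = Var + (mean)², giving 1: 40.6122; 2: 119.664; 3: 43.31; 4: 5.19501.
Overall E[X²] = 0.16·40.6122 + 0.19·119.664 + 0.15·43.31 + 0.5·5.19501 = 38.3281.

38.328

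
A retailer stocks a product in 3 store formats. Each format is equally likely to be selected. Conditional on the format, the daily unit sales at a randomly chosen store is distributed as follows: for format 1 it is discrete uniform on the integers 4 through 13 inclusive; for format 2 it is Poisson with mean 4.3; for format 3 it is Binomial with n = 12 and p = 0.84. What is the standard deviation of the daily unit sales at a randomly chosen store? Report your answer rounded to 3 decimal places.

3.267

Per component, 1: μ=8.5, E[X²]=80.5; 2: μ=4.3, E[X²]=22.79; 3: μ=10.08, E[X²]=103.219.
E[X] = 0.333333·8.5 + 0.333333·4.3 + 0.333333·10.08 = 7.62667.
E[X²] = 0.333333·80.5 + 0.333333·22.79 + 0.333333·103.219 = 68.8364.
Var(X) = E[X²] − (E[X])² = 68.8364 − 58.166 = 10.6704.
SD(X) = √10.6704 = 3.26655.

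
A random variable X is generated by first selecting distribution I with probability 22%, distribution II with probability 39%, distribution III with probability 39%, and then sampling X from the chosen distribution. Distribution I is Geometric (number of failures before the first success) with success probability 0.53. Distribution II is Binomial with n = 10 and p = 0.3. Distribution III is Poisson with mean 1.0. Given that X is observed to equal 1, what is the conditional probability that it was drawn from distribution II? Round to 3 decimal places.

Likelihoods P(X=1 | ·): I: 0.2491; II: 0.121061; III: 0.367879.
Posterior ∝ prior × likelihood. Numerator for II: 0.39·0.121061 = 0.0472137.
Normalizing constant: 0.22·0.2491 + 0.39·0.121061 + 0.39·0.367879 = 0.245489.
P(II | observation) = 0.0472137 / 0.245489 = 0.192325.

0.192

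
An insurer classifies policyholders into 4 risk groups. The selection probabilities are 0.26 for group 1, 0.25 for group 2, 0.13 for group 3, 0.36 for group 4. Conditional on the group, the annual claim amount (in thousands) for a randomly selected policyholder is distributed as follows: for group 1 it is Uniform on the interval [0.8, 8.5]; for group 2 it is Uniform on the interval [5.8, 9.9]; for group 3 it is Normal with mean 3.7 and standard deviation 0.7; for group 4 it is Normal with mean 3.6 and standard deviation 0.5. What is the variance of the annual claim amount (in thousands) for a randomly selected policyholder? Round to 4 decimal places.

4.7736

Per component, 1: μ=4.65, E[X²]=26.5633; 2: μ=7.85, E[X²]=63.0233; 3: μ=3.7, E[X²]=14.18; 4: μ=3.6, E[X²]=13.21.
E[X] = 0.26·4.65 + 0.25·7.85 + 0.13·3.7 + 0.36·3.6 = 4.9485.
E[X²] = 0.26·26.5633 + 0.25·63.0233 + 0.13·14.18 + 0.36·13.21 = 29.2613.
Var(X) = E[X²] − (E[X])² = 29.2613 − 24.4877 = 4.77365.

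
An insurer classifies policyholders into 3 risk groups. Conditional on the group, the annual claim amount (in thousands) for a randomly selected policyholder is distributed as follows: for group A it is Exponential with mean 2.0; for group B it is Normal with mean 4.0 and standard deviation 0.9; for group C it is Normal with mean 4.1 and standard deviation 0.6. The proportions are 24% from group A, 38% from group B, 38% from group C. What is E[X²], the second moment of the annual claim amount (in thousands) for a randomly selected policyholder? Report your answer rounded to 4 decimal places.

For each component E[X²] = Var + (mean)², giving A: 8; B: 16.81; C: 17.17.
Overall E[X²] = 0.24·8 + 0.38·16.81 + 0.38·17.17 = 14.8324.

14.8324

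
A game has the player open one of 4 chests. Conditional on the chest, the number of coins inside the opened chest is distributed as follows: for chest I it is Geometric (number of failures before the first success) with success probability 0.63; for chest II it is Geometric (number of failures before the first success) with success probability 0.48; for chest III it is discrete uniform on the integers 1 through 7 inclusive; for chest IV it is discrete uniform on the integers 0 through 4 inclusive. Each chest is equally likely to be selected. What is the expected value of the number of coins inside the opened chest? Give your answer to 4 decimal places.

Component means — I: 0.587302; II: 1.08333; III: 4; IV: 2.
E[X] = 0.25·0.587302 + 0.25·1.08333 + 0.25·4 + 0.25·2 = 1.91766.

1.9177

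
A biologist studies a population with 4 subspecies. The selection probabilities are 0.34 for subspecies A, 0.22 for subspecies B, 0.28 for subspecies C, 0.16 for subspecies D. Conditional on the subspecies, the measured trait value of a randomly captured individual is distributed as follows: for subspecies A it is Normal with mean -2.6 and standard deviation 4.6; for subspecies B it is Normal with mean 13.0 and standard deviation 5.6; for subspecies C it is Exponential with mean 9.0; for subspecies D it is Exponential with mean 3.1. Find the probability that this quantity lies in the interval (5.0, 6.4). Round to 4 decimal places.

0.0523

Conditional on each subspecies, P(5.0 < X < 6.4): A: 0.0240477; B: 0.0427207; C: 0.0826552; D: 0.0724285.
By total probability, P(5.0 < X < 6.4) = 0.34·0.0240477 + 0.22·0.0427207 + 0.28·0.0826552 + 0.16·0.0724285 = 0.0523068.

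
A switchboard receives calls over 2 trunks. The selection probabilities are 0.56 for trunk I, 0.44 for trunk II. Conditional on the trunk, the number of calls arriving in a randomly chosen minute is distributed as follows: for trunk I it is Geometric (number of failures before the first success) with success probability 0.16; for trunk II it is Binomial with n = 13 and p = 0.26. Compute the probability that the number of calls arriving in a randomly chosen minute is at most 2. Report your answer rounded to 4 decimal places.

0.3615

Conditional on each trunk, P(X ≤ 2): I: 0.407296; II: 0.303219.
By total probability, P(X ≤ 2) = 0.56·0.407296 + 0.44·0.303219 = 0.361502.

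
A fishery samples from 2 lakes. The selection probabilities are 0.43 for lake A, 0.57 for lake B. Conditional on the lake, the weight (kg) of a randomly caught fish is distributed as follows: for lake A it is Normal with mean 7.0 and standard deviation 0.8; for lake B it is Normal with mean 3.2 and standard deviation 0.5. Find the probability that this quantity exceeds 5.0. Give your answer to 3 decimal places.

0.427

Conditional on each lake, P(X > 5.0): A: 0.99379; B: 0.000159109.
By total probability, P(X > 5.0) = 0.43·0.99379 + 0.57·0.000159109 = 0.427421.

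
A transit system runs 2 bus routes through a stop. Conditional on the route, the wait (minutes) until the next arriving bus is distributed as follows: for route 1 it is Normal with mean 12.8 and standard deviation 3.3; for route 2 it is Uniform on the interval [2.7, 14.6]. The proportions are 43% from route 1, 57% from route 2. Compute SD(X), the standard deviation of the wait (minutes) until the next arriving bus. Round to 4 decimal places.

3.9535

Per component, 1: μ=12.8, E[X²]=174.73; 2: μ=8.65, E[X²]=86.6233.
E[X] = 0.43·12.8 + 0.57·8.65 = 10.4345.
E[X²] = 0.43·174.73 + 0.57·86.6233 = 124.509.
Var(X) = E[X²] − (E[X])² = 124.509 − 108.879 = 15.6304.
SD(X) = √15.6304 = 3.95353.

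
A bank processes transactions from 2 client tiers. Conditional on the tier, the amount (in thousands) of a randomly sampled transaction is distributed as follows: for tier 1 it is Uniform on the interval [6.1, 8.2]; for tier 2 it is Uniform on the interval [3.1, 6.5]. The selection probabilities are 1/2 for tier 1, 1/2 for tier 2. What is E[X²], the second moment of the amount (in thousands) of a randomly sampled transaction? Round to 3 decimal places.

37.747

For each component E[X²] = Var + (mean)², giving 1: 51.49; 2: 24.0033.
Overall E[X²] = 0.5·51.49 + 0.5·24.0033 = 37.7467.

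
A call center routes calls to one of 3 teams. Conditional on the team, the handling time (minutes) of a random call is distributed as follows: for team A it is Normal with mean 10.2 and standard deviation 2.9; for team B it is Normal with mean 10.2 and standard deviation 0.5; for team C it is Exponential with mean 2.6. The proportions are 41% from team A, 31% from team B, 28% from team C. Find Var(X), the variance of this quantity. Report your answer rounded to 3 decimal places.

Per component, A: μ=10.2, E[X²]=112.45; B: μ=10.2, E[X²]=104.29; C: μ=2.6, E[X²]=13.52.
E[X] = 0.41·10.2 + 0.31·10.2 + 0.28·2.6 = 8.072.
E[X²] = 0.41·112.45 + 0.31·104.29 + 0.28·13.52 = 82.22.
Var(X) = E[X²] − (E[X])² = 82.22 − 65.1572 = 17.0628.

17.063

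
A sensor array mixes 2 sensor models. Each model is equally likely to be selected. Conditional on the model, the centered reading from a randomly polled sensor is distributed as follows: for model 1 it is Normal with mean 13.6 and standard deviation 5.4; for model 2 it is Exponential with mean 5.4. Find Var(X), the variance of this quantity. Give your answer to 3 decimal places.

Per component, 1: μ=13.6, E[X²]=214.12; 2: μ=5.4, E[X²]=58.32.
E[X] = 0.5·13.6 + 0.5·5.4 = 9.5.
E[X²] = 0.5·214.12 + 0.5·58.32 = 136.22.
Var(X) = E[X²] − (E[X])² = 136.22 − 90.25 = 45.97.

45.970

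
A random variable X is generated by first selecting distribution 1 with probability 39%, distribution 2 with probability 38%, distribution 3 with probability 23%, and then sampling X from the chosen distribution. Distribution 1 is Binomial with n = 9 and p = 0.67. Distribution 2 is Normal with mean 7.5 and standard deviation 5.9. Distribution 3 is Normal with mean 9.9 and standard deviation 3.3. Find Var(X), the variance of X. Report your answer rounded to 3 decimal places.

18.676

Per component, 1: μ=6.03, E[X²]=38.3508; 2: μ=7.5, E[X²]=91.06; 3: μ=9.9, E[X²]=108.9.
E[X] = 0.39·6.03 + 0.38·7.5 + 0.23·9.9 = 7.4787.
E[X²] = 0.39·38.3508 + 0.38·91.06 + 0.23·108.9 = 74.6066.
Var(X) = E[X²] − (E[X])² = 74.6066 − 55.931 = 18.6757.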